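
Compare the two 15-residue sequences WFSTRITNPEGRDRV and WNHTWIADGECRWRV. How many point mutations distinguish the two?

8

Comparing position by position, 8 positions differ: 2 (F/N), 3 (S/H), 5 (R/W), 7 (T/A), 8 (N/D), 9 (P/G), 11 (G/C), 13 (D/W).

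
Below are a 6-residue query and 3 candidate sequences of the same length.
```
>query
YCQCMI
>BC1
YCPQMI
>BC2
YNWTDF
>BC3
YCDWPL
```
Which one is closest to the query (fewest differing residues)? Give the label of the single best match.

BC1 differs at 2 residues; BC2 differs at 5 residues; BC3 differs at 4 residues. The closest is BC1.

BC1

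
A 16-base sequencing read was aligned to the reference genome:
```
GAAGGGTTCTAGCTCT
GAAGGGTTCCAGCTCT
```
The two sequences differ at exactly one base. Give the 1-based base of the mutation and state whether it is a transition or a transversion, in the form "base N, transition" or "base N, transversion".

base 10, transition

The sequences differ only at base 10: T→C (pyrimidine→pyrimidine), a transition.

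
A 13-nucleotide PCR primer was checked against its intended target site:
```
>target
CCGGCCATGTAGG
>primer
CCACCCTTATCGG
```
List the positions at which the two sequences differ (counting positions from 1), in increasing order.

3, 4, 7, 9, 11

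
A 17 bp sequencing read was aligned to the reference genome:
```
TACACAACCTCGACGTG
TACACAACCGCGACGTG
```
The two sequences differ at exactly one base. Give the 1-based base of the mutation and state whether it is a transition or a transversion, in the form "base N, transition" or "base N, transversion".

Base 10 changes T→G. T is a pyrimidine and G is a purine, so this is a transversion.

base 10, transversion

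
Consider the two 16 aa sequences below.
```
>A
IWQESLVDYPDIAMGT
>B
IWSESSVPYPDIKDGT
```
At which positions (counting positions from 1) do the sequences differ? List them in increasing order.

3, 6, 8, 13, 14

Differences at position 3 (Q→S), position 6 (L→S), position 8 (D→P), position 13 (A→K), position 14 (M→D).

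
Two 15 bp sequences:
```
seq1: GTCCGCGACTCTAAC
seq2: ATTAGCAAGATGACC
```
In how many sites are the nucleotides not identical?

9

The sequences differ at sites 1, 3, 4, 7, 9, 10, 11, 12, 14 (1-based) — 9 in total.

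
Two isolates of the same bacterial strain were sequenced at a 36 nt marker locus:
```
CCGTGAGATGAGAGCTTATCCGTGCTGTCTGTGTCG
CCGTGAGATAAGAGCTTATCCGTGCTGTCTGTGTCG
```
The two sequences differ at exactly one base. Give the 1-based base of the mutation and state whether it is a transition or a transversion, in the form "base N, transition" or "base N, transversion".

base 10, transition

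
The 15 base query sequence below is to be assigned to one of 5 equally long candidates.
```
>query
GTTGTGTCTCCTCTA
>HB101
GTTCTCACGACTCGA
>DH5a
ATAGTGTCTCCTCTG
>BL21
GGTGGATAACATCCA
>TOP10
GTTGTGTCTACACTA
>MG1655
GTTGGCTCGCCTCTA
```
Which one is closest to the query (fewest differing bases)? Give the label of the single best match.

TOP10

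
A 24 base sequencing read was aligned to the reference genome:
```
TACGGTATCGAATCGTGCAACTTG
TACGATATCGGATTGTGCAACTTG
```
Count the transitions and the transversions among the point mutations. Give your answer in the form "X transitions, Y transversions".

3 transitions, 0 transversions

Mismatches (1-based):
base 5: G→A (purine→purine, transition)
base 11: A→G (purine→purine, transition)
base 14: C→T (pyrimidine→pyrimidine, transition)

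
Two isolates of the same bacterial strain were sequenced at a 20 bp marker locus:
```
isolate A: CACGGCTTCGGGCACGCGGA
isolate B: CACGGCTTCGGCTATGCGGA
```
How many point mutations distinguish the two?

3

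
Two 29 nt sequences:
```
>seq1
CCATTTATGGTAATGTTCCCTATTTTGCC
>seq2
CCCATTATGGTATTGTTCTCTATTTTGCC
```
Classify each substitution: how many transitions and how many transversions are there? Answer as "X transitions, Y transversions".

Transitions (purine↔purine or pyrimidine↔pyrimidine): 19 C→T.
Transversions (purine↔pyrimidine): 3 A→C, 4 T→A, 13 A→T.

1 transition, 3 transversions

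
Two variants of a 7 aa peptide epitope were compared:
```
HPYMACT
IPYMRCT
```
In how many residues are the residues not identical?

2

Comparing position by position, 2 residues differ: 1 (H/I), 5 (A/R).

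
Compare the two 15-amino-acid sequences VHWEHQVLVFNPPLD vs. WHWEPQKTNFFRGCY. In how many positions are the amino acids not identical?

10

Comparing position by position, 10 positions differ: 1 (V/W), 5 (H/P), 7 (V/K), 8 (L/T), 9 (V/N), 11 (N/F), 12 (P/R), 13 (P/G), 14 (L/C), 15 (D/Y).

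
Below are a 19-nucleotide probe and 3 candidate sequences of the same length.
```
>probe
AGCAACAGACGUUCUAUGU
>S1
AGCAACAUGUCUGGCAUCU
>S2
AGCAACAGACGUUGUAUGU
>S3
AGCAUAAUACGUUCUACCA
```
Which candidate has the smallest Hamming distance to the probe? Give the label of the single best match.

S2

S1 differs at 8 sites; S2 differs at 1 site; S3 differs at 6 sites. The closest is S2.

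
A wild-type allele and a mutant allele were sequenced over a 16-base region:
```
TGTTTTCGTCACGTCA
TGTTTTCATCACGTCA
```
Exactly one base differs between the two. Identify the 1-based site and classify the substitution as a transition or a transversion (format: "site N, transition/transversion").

site 8, transition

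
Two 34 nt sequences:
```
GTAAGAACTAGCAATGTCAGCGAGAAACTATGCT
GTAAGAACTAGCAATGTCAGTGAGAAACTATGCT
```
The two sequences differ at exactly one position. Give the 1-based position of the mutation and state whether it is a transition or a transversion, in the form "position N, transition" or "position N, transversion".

Position 21 changes C→T. C is a pyrimidine and T is a pyrimidine, so this is a transition.

position 21, transition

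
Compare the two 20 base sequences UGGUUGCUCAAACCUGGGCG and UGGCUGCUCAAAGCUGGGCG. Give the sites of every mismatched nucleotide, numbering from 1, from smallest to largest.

4, 13

Differences at site 4 (U→C), site 13 (C→G).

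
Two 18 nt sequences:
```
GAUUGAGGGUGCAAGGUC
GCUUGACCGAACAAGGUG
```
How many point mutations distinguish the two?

6

Mismatches (1-based): site 2: A→C; site 7: G→C; site 8: G→C; site 10: U→A; site 11: G→A; site 18: C→G.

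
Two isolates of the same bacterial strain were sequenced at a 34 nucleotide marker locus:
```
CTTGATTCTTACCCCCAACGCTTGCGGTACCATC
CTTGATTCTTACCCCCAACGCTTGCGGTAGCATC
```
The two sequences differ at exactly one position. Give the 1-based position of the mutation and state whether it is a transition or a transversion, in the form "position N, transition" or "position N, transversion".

The sequences differ only at position 30: C→G (pyrimidine→purine), a transversion.

position 30, transversion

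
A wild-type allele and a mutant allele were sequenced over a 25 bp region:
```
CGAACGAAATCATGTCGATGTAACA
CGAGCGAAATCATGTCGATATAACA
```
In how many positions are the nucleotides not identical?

The sequences differ at positions 4, 20 (1-based) — 2 in total.

2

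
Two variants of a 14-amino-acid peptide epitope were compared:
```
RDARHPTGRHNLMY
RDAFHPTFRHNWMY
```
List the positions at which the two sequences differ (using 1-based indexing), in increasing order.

4, 8, 12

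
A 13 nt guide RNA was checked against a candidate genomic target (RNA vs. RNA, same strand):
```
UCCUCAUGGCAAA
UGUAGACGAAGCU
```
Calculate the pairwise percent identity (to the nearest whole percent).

10 positions differ (2, 3, 4, 5, 7, 9, 10, 11, 12, 13), so 3 of 13 match: 3/13 = 23.08%.

23%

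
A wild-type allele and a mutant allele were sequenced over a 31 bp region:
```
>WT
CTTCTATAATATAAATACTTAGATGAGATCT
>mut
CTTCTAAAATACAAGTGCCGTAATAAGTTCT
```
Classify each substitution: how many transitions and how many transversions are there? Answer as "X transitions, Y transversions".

Transitions (purine↔purine or pyrimidine↔pyrimidine): 12 T→C, 15 A→G, 17 A→G, 19 T→C, 22 G→A, 25 G→A.
Transversions (purine↔pyrimidine): 7 T→A, 20 T→G, 21 A→T, 28 A→T.

6 transitions, 4 transversions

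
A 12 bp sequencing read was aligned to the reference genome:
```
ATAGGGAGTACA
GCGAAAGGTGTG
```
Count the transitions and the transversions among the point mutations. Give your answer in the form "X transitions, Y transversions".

10 transitions, 0 transversions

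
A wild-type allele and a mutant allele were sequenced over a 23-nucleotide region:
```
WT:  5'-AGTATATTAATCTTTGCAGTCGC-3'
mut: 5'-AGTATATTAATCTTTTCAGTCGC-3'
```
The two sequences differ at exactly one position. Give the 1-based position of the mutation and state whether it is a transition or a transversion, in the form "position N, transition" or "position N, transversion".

Position 16 changes G→T. G is a purine and T is a pyrimidine, so this is a transversion.

position 16, transversion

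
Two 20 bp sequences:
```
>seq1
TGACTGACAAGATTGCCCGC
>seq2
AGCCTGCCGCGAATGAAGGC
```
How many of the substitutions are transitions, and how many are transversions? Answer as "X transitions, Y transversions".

1 transition, 8 transversions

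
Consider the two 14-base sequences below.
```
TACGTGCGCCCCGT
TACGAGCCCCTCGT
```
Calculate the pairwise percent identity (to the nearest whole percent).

79%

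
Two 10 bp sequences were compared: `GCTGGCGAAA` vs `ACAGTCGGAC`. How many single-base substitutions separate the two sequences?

5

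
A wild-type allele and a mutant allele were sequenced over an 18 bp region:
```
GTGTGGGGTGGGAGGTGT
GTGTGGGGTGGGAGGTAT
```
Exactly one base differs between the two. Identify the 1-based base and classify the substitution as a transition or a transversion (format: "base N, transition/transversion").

base 17, transition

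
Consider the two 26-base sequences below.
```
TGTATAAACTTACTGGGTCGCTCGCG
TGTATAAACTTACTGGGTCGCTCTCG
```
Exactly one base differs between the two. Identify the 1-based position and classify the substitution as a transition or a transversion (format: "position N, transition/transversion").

Position 24 changes G→T. G is a purine and T is a pyrimidine, so this is a transversion.

position 24, transversion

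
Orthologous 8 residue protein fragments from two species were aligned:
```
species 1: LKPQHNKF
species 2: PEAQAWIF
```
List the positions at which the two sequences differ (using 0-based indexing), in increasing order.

Differences at position 0 (L→P), position 1 (K→E), position 2 (P→A), position 4 (H→A), position 5 (N→W), position 6 (K→I).

0, 1, 2, 4, 5, 6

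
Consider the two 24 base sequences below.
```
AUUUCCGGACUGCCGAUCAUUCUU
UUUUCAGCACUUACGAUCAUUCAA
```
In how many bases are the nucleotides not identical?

Comparing position by position, 7 bases differ: 1 (A/U), 6 (C/A), 8 (G/C), 12 (G/U), 13 (C/A), 23 (U/A), 24 (U/A).

7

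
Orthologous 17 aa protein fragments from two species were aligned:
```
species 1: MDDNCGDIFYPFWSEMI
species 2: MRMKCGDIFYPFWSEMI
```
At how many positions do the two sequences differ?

3

The sequences differ at positions 2, 3, 4 (1-based) — 3 in total.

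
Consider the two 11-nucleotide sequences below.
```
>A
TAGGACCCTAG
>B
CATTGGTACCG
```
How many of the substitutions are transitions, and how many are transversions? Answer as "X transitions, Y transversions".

4 transitions, 5 transversions

Transitions (purine↔purine or pyrimidine↔pyrimidine): 1 T→C, 5 A→G, 7 C→T, 9 T→C.
Transversions (purine↔pyrimidine): 3 G→T, 4 G→T, 6 C→G, 8 C→A, 10 A→C.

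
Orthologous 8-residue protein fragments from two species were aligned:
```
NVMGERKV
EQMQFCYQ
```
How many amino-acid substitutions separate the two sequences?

7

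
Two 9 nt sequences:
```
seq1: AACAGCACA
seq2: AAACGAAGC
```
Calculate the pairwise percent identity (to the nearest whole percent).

5 positions differ (3, 4, 6, 8, 9), so 4 of 9 match: 4/9 = 44.44%.

44%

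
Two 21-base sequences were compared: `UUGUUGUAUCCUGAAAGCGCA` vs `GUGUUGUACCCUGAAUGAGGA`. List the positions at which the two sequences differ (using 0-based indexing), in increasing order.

Differences at position 0 (U→G), position 8 (U→C), position 15 (A→U), position 17 (C→A), position 19 (C→G).

0, 8, 15, 17, 19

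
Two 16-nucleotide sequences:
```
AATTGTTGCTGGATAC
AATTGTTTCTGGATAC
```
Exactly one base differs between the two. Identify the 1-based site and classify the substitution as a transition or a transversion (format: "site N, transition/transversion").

site 8, transversion

Site 8 changes G→T. G is a purine and T is a pyrimidine, so this is a transversion.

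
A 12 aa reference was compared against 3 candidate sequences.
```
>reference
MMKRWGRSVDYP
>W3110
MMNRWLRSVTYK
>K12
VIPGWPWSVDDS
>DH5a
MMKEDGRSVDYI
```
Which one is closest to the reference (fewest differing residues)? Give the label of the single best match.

W3110 differs at 4 residues; K12 differs at 8 residues; DH5a differs at 3 residues. The closest is DH5a.

DH5a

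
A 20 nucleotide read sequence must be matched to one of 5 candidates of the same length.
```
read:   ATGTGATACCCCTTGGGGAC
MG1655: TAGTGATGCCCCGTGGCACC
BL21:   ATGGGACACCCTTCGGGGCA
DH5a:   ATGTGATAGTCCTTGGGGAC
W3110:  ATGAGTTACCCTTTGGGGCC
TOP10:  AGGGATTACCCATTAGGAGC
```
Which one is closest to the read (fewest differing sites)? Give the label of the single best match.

DH5a

MG1655 differs at 7 sites; BL21 differs at 6 sites; DH5a differs at 2 sites; W3110 differs at 4 sites; TOP10 differs at 8 sites. The closest is DH5a.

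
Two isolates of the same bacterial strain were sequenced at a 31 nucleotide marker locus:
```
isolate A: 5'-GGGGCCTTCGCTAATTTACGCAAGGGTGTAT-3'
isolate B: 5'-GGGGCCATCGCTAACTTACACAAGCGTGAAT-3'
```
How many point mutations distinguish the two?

5

Mismatches (1-based): position 7: T→A; position 15: T→C; position 20: G→A; position 25: G→C; position 29: T→A.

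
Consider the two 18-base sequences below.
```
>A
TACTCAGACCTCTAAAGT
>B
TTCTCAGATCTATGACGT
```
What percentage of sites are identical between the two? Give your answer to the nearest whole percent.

Mismatches at positions 2, 9, 12, 14, 16 (1-based): 5 of 18.
Identical positions: 13/18 = 72.22% → 72%.

72%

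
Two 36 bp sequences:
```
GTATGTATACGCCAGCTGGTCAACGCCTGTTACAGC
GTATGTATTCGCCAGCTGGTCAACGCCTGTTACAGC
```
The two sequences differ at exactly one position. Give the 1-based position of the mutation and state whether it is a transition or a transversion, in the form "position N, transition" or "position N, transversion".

Position 9 changes A→T. A is a purine and T is a pyrimidine, so this is a transversion.

position 9, transversion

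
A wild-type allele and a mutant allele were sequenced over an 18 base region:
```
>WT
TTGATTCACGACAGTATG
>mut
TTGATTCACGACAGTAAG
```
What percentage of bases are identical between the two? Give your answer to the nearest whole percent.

94%

Mismatch at position 17 (1-based): 1 of 18.
Identical positions: 17/18 = 94.44% → 94%.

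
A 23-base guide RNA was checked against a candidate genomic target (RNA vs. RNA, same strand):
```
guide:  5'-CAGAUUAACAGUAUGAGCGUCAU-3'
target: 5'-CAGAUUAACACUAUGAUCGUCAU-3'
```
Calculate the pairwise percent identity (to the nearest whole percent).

91%

Mismatches at positions 11, 17 (1-based): 2 of 23.
Identical positions: 21/23 = 91.3% → 91%.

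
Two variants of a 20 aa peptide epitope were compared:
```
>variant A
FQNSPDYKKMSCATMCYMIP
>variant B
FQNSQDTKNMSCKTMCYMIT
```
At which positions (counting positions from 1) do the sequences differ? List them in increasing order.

5, 7, 9, 13, 20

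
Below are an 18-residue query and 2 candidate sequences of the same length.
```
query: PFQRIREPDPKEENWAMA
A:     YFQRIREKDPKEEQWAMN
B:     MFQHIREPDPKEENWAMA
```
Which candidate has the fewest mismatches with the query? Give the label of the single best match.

B

Hamming distances to query — A: 4; B: 2.
Smallest is B with 2 mismatches.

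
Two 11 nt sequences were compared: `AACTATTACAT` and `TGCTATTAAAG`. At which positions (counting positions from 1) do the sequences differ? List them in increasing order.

Differences at position 1 (A→T), position 2 (A→G), position 9 (C→A), position 11 (T→G).

1, 2, 9, 11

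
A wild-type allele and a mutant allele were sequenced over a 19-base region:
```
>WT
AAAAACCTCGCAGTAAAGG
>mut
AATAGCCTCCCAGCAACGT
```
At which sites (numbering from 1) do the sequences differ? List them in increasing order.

Differences at site 3 (A→T), site 5 (A→G), site 10 (G→C), site 14 (T→C), site 17 (A→C), site 19 (G→T).

3, 5, 10, 14, 17, 19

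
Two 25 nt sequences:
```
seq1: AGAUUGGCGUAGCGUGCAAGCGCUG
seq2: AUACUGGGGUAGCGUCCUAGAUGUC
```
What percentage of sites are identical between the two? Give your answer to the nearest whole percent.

64%

9 positions differ (2, 4, 8, 16, 18, 21, 22, 23, 25), so 16 of 25 match: 16/25 = 64%.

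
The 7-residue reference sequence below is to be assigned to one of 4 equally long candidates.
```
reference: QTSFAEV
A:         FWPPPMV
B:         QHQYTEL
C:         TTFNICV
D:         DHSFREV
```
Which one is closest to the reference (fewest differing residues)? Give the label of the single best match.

Hamming distances to reference — A: 6; B: 5; C: 5; D: 3.
Smallest is D with 3 mismatches.

D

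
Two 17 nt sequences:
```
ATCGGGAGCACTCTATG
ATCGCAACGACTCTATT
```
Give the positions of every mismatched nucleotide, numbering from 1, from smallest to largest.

5, 6, 8, 9, 17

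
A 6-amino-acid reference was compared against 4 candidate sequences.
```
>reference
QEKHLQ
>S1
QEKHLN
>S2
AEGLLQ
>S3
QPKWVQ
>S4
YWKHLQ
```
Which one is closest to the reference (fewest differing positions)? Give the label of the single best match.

Hamming distances to reference — S1: 1; S2: 3; S3: 3; S4: 2.
Smallest is S1 with 1 mismatch.

S1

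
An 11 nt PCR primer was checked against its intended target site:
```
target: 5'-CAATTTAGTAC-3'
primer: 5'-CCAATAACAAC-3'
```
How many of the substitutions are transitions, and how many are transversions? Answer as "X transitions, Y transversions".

Mismatches (1-based):
site 2: A→C (purine→pyrimidine, transversion)
site 4: T→A (pyrimidine→purine, transversion)
site 6: T→A (pyrimidine→purine, transversion)
site 8: G→C (purine→pyrimidine, transversion)
site 9: T→A (pyrimidine→purine, transversion)

0 transitions, 5 transversions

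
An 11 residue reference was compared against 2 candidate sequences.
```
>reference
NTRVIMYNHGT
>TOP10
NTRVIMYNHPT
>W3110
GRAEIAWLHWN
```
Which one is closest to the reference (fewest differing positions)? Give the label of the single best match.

TOP10

Hamming distances to reference — TOP10: 1; W3110: 9.
Smallest is TOP10 with 1 mismatch.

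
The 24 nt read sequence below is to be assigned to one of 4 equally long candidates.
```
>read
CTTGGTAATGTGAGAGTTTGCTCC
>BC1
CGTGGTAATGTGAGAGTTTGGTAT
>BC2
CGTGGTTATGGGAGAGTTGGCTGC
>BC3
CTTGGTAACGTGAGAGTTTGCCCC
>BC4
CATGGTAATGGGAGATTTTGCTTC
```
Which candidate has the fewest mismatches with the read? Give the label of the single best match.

Hamming distances to read — BC1: 4; BC2: 5; BC3: 2; BC4: 4.
Smallest is BC3 with 2 mismatches.

BC3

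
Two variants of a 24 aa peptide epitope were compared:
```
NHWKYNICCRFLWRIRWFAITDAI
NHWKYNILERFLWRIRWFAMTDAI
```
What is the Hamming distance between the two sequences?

3

Mismatches (1-based): residue 8: C→L; residue 9: C→E; residue 20: I→M.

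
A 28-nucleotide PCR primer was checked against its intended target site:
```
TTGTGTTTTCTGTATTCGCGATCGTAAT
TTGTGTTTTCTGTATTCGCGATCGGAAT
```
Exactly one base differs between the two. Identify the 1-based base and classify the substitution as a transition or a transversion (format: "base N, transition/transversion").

base 25, transversion

The sequences differ only at base 25: T→G (pyrimidine→purine), a transversion.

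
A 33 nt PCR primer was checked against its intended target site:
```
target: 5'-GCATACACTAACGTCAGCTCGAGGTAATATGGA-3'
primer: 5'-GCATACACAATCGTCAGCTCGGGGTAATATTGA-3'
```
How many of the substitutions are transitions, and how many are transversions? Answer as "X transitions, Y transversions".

1 transition, 3 transversions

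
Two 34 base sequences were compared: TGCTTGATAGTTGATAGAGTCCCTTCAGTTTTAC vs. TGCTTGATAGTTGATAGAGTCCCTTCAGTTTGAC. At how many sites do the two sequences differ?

1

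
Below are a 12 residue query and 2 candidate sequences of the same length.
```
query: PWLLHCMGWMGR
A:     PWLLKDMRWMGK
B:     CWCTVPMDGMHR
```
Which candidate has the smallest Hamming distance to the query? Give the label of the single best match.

A

A differs at 4 residues; B differs at 8 residues. The closest is A.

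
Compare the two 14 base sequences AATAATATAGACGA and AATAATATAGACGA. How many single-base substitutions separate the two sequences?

The two sequences are identical at every position.

0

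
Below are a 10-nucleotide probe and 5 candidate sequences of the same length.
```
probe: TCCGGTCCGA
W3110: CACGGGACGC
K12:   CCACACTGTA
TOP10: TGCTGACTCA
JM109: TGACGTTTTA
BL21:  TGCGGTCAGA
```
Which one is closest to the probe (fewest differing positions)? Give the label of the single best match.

W3110 differs at 5 positions; K12 differs at 8 positions; TOP10 differs at 5 positions; JM109 differs at 6 positions; BL21 differs at 2 positions. The closest is BL21.

BL21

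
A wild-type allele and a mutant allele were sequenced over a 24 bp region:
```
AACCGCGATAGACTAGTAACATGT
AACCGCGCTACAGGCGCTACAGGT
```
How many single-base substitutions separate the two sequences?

8

Comparing position by position, 8 positions differ: 8 (A/C), 11 (G/C), 13 (C/G), 14 (T/G), 15 (A/C), 17 (T/C), 18 (A/T), 22 (T/G).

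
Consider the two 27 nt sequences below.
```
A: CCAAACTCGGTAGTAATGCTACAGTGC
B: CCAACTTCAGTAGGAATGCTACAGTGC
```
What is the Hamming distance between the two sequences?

4

The sequences differ at positions 5, 6, 9, 14 (1-based) — 4 in total.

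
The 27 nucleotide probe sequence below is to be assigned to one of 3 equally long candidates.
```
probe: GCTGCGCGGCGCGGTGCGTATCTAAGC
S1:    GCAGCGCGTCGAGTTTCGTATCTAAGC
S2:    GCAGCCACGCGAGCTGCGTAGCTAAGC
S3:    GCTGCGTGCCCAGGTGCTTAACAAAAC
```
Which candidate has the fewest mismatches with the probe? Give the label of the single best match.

S1 differs at 5 bases; S2 differs at 7 bases; S3 differs at 8 bases. The closest is S1.

S1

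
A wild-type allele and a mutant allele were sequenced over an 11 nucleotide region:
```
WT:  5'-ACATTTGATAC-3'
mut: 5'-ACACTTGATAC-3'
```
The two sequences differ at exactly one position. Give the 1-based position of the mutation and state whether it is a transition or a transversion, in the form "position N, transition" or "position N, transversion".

Position 4 changes T→C. T is a pyrimidine and C is a pyrimidine, so this is a transition.

position 4, transition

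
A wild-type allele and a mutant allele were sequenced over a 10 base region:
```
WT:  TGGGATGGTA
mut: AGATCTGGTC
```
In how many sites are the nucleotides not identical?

5

Comparing position by position, 5 sites differ: 1 (T/A), 3 (G/A), 4 (G/T), 5 (A/C), 10 (A/C).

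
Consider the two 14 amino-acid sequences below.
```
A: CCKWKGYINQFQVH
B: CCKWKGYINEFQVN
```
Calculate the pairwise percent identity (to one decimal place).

2 positions differ (10, 14), so 12 of 14 match: 12/14 = 85.71%.

85.7%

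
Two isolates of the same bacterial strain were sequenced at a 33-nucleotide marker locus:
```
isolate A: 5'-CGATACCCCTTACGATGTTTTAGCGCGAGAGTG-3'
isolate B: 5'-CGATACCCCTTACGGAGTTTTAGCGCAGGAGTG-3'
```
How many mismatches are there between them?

Comparing position by position, 4 sites differ: 15 (A/G), 16 (T/A), 27 (G/A), 28 (A/G).

4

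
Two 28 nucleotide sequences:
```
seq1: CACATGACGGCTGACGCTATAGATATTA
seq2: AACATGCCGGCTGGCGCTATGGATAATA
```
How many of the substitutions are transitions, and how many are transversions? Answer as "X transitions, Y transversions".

Mismatches (1-based):
base 1: C→A (pyrimidine→purine, transversion)
base 7: A→C (purine→pyrimidine, transversion)
base 14: A→G (purine→purine, transition)
base 21: A→G (purine→purine, transition)
base 26: T→A (pyrimidine→purine, transversion)

2 transitions, 3 transversions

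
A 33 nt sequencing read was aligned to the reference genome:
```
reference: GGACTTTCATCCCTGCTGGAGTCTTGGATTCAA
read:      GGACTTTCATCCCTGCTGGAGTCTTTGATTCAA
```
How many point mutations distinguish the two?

1

Comparing position by position, 1 base differs: 26 (G/T).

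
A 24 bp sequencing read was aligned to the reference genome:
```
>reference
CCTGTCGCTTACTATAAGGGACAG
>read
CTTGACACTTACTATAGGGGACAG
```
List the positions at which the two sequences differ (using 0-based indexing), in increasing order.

Scanning 0-based: 1: C/T; 4: T/A; 6: G/A; 16: A/G.

1, 4, 6, 16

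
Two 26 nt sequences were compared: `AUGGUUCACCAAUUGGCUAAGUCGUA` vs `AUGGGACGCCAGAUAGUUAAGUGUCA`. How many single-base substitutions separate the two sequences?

The sequences differ at sites 5, 6, 8, 12, 13, 15, 17, 23, 24, 25 (1-based) — 10 in total.

10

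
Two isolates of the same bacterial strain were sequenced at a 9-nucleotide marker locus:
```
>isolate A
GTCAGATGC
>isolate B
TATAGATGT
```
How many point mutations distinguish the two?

4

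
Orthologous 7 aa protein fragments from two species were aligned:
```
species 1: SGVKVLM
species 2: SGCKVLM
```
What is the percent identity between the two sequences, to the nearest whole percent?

Mismatch at position 3 (1-based): 1 of 7.
Identical positions: 6/7 = 85.71% → 86%.

86%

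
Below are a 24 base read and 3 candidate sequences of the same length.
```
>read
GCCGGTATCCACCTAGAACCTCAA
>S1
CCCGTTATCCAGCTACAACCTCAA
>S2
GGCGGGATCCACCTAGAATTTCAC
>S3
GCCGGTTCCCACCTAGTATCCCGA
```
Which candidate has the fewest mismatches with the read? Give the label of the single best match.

S1 differs at 4 bases; S2 differs at 5 bases; S3 differs at 6 bases. The closest is S1.

S1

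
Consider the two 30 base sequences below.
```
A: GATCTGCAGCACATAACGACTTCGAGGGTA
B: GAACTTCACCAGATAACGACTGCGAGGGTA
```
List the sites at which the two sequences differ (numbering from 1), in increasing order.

Differences at site 3 (T→A), site 6 (G→T), site 9 (G→C), site 12 (C→G), site 22 (T→G).

3, 6, 9, 12, 22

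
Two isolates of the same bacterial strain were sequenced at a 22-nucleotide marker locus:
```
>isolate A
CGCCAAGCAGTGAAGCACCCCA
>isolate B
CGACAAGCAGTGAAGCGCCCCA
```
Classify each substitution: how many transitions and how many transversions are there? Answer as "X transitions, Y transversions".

1 transition, 1 transversion

Transitions (purine↔purine or pyrimidine↔pyrimidine): 17 A→G.
Transversions (purine↔pyrimidine): 3 C→A.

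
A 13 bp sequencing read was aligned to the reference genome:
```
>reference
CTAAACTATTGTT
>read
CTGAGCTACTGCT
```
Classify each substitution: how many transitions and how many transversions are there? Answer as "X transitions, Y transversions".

4 transitions, 0 transversions

Mismatches (1-based):
site 3: A→G (purine→purine, transition)
site 5: A→G (purine→purine, transition)
site 9: T→C (pyrimidine→pyrimidine, transition)
site 12: T→C (pyrimidine→pyrimidine, transition)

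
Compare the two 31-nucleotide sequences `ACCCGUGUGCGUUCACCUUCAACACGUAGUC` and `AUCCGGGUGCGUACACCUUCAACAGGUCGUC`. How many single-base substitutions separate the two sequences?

5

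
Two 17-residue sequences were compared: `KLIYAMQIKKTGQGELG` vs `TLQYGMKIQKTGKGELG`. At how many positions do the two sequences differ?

6

The sequences differ at positions 1, 3, 5, 7, 9, 13 (1-based) — 6 in total.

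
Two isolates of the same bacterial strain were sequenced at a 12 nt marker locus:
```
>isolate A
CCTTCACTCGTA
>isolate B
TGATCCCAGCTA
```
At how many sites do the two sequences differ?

7

The sequences differ at sites 1, 2, 3, 6, 8, 9, 10 (1-based) — 7 in total.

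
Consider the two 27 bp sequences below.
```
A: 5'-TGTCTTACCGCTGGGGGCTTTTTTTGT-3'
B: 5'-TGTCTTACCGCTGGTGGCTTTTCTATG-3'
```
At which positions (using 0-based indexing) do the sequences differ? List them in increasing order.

Scanning 0-based: 14: G/T; 22: T/C; 24: T/A; 25: G/T; 26: T/G.

14, 22, 24, 25, 26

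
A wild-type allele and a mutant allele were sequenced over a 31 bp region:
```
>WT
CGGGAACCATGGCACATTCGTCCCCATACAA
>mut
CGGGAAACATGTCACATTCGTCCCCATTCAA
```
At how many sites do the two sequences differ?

Mismatches (1-based): site 7: C→A; site 12: G→T; site 28: A→T.

3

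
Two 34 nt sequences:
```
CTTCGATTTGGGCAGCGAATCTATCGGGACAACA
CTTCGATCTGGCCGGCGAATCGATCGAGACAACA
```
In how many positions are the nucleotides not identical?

Comparing position by position, 5 positions differ: 8 (T/C), 12 (G/C), 14 (A/G), 22 (T/G), 27 (G/A).

5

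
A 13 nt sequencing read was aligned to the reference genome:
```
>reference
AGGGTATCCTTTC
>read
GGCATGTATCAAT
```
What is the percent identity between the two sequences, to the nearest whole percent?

23%

Mismatches at positions 1, 3, 4, 6, 8, 9, 10, 11, 12, 13 (1-based): 10 of 13.
Identical positions: 3/13 = 23.08% → 23%.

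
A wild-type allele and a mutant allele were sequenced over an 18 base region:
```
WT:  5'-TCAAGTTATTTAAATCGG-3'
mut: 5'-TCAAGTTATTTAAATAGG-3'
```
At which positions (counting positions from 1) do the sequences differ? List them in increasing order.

Scanning 1-based: 16: C/A.

16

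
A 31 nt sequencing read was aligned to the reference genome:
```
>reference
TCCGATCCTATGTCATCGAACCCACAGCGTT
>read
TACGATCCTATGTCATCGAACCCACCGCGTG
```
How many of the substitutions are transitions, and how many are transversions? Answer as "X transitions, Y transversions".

0 transitions, 3 transversions

Transitions (purine↔purine or pyrimidine↔pyrimidine): none.
Transversions (purine↔pyrimidine): 2 C→A, 26 A→C, 31 T→G.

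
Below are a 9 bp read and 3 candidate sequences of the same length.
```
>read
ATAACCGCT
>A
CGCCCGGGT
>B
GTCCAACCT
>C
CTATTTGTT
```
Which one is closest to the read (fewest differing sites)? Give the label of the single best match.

A differs at 6 sites; B differs at 6 sites; C differs at 5 sites. The closest is C.

C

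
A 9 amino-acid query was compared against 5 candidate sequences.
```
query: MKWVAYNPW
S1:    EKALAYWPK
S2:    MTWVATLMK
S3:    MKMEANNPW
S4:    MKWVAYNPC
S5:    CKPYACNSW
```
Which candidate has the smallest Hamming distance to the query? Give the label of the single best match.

S4

Hamming distances to query — S1: 5; S2: 5; S3: 3; S4: 1; S5: 5.
Smallest is S4 with 1 mismatch.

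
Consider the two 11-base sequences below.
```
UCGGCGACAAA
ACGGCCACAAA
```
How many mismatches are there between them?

2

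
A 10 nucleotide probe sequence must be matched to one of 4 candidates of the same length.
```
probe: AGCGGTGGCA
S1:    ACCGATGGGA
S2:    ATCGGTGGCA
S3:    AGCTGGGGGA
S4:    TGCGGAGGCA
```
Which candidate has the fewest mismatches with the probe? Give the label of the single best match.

S2

Hamming distances to probe — S1: 3; S2: 1; S3: 3; S4: 2.
Smallest is S2 with 1 mismatch.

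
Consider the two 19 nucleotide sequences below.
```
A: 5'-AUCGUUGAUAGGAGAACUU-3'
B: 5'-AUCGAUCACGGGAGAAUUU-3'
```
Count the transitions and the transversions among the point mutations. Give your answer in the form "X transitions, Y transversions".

Mismatches (1-based):
position 5: U→A (pyrimidine→purine, transversion)
position 7: G→C (purine→pyrimidine, transversion)
position 9: U→C (pyrimidine→pyrimidine, transition)
position 10: A→G (purine→purine, transition)
position 17: C→U (pyrimidine→pyrimidine, transition)

3 transitions, 2 transversions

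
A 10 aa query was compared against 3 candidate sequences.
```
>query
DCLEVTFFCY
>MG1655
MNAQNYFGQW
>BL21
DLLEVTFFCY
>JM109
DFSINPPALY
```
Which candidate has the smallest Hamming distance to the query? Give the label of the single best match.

BL21

MG1655 differs at 9 residues; BL21 differs at 1 residue; JM109 differs at 8 residues. The closest is BL21.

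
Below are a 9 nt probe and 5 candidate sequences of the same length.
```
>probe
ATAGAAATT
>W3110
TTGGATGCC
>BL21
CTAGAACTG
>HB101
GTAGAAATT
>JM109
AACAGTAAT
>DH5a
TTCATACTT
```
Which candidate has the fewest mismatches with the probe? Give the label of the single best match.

Hamming distances to probe — W3110: 6; BL21: 3; HB101: 1; JM109: 6; DH5a: 5.
Smallest is HB101 with 1 mismatch.

HB101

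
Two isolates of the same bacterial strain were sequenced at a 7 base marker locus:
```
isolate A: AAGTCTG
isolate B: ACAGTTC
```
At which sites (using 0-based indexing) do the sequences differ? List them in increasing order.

Scanning 0-based: 1: A/C; 2: G/A; 3: T/G; 4: C/T; 6: G/C.

1, 2, 3, 4, 6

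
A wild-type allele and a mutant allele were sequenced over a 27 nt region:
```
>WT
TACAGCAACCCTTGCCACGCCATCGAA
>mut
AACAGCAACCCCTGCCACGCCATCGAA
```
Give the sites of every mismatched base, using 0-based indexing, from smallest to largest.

0, 11

Differences at site 0 (T→A), site 11 (T→C).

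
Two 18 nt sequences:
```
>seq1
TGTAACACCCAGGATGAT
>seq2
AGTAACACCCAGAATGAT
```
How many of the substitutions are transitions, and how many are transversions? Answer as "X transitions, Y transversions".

Mismatches (1-based):
site 1: T→A (pyrimidine→purine, transversion)
site 13: G→A (purine→purine, transition)

1 transition, 1 transversion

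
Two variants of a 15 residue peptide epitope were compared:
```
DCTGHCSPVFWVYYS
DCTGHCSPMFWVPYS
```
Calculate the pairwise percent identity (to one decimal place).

Mismatches at positions 9, 13 (1-based): 2 of 15.
Identical positions: 13/15 = 86.67% → 86.7%.

86.7%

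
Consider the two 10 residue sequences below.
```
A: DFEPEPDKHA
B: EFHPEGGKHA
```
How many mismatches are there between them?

4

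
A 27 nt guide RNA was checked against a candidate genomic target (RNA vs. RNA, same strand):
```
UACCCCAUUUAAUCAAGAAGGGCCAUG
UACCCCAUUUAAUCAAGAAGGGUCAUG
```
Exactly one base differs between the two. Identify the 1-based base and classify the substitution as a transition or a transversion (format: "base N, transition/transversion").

base 23, transition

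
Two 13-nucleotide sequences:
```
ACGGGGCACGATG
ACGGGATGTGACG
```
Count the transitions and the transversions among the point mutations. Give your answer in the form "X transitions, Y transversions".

Transitions (purine↔purine or pyrimidine↔pyrimidine): 6 G→A, 7 C→T, 8 A→G, 9 C→T, 12 T→C.
Transversions (purine↔pyrimidine): none.

5 transitions, 0 transversions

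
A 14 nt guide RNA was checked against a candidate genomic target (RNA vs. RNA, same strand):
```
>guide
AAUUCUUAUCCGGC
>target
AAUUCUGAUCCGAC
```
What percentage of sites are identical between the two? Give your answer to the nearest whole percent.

2 positions differ (7, 13), so 12 of 14 match: 12/14 = 85.71%.

86%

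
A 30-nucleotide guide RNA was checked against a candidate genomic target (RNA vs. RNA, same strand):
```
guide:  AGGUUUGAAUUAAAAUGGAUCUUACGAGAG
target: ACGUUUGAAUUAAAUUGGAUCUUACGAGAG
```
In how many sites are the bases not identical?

2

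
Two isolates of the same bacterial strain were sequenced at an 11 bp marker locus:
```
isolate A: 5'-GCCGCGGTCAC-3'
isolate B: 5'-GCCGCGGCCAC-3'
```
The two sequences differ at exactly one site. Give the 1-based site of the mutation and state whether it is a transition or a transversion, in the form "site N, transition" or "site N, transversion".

The sequences differ only at site 8: T→C (pyrimidine→pyrimidine), a transition.

site 8, transition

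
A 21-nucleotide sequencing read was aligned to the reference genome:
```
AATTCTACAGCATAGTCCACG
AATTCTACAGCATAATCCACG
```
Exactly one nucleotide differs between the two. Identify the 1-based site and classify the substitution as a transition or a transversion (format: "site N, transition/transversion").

site 15, transition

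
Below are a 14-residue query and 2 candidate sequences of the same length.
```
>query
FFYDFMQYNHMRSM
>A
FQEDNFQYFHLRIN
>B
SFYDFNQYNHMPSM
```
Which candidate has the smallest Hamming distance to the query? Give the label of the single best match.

A differs at 8 positions; B differs at 3 positions. The closest is B.

B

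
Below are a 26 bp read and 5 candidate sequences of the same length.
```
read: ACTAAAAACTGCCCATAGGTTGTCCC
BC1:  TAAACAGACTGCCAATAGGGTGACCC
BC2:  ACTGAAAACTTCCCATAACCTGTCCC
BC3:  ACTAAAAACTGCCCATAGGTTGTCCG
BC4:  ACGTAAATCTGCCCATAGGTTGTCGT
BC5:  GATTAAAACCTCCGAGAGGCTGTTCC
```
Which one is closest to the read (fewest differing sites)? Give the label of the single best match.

BC3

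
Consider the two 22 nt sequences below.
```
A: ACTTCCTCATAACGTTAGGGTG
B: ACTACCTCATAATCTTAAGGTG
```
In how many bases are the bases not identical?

4

The sequences differ at bases 4, 13, 14, 18 (1-based) — 4 in total.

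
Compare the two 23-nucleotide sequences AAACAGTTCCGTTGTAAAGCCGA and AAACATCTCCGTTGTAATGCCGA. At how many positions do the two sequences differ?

3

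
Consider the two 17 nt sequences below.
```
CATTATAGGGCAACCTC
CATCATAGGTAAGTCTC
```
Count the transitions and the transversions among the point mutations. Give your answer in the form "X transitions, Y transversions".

3 transitions, 2 transversions

Transitions (purine↔purine or pyrimidine↔pyrimidine): 4 T→C, 13 A→G, 14 C→T.
Transversions (purine↔pyrimidine): 10 G→T, 11 C→A.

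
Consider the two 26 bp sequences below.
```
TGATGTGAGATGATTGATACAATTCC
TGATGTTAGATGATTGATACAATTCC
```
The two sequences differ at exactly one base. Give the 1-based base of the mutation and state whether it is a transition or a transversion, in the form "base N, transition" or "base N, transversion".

Base 7 changes G→T. G is a purine and T is a pyrimidine, so this is a transversion.

base 7, transversion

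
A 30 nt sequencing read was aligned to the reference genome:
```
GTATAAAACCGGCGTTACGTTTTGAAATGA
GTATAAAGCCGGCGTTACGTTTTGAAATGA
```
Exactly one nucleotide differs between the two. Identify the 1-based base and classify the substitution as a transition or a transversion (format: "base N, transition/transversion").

base 8, transition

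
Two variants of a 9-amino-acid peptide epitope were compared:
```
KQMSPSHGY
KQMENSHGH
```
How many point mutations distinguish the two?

3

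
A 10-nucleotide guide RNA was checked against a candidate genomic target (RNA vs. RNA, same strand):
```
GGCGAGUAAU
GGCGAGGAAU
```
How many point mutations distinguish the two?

Comparing position by position, 1 base differs: 7 (U/G).

1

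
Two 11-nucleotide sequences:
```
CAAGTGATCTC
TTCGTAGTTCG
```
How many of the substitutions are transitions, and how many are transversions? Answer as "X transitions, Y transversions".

5 transitions, 3 transversions

Mismatches (1-based):
site 1: C→T (pyrimidine→pyrimidine, transition)
site 2: A→T (purine→pyrimidine, transversion)
site 3: A→C (purine→pyrimidine, transversion)
site 6: G→A (purine→purine, transition)
site 7: A→G (purine→purine, transition)
site 9: C→T (pyrimidine→pyrimidine, transition)
site 10: T→C (pyrimidine→pyrimidine, transition)
site 11: C→G (pyrimidine→purine, transversion)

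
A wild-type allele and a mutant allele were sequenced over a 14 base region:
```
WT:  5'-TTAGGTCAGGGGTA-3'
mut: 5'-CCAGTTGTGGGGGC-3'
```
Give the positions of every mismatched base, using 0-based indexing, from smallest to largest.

0, 1, 4, 6, 7, 12, 13

Scanning 0-based: 0: T/C; 1: T/C; 4: G/T; 6: C/G; 7: A/T; 12: T/G; 13: A/C.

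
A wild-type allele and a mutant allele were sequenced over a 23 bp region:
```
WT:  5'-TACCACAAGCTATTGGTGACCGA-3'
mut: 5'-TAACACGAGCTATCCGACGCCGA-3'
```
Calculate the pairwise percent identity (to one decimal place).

69.6%

7 positions differ (3, 7, 14, 15, 17, 18, 19), so 16 of 23 match: 16/23 = 69.57%.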